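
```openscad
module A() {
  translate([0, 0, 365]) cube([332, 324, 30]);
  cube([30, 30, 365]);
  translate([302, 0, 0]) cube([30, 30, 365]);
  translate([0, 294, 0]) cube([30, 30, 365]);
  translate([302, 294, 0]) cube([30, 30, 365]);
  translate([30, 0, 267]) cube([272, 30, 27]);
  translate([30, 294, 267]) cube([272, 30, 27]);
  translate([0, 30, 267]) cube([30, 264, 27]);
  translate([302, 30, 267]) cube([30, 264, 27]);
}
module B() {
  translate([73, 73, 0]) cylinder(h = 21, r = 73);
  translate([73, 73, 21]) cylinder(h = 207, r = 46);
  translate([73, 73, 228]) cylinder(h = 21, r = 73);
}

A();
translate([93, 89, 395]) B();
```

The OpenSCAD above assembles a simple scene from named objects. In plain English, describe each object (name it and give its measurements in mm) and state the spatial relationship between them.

A is a four-legged stool. The seat is a 332×324×30 mm slab whose top surface is at z = 395 mm; four square legs, each 30×30 mm in cross-section, run from the floor (z = 0) to the underside of the seat, each flush with a corner of the seat. Four stretchers, 30 mm wide and 27 mm tall, connect adjacent legs with their undersides at z = 267 mm, each running between the inner faces of the legs it joins and aligned with the legs' outer faces on the other axis.

B is a spool: two coaxial disc flanges of radius 73 mm and thickness 21 mm, joined by a core cylinder of radius 46 mm and height 207 mm. The lower flange rests on z = 0 and the three cylinders share a vertical axis.

The spool is on top of the stool, centred.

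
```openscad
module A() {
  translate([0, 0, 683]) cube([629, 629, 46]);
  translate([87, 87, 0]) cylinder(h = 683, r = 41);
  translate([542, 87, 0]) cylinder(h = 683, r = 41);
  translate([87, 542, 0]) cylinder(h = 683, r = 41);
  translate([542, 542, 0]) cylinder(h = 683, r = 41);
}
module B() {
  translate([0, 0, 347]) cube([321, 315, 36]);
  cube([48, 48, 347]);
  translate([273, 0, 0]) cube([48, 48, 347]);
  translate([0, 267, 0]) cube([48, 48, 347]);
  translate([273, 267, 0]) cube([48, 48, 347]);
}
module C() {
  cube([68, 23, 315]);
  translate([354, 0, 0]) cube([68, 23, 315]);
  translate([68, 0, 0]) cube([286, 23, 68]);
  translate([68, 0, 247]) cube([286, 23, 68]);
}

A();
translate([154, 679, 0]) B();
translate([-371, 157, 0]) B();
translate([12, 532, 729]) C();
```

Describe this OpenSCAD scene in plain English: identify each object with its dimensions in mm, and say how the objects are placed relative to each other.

A is a table with a 629×629 mm rectangular top, 46 mm thick, top surface at z = 729 mm, supported by four round legs of 82 mm diameter, each leg's bounding box inset 46 mm from the nearest pair of top edges, running from the floor.

B is a simple wooden stool: a rectangular seat 321 mm (x) by 315 mm (y), 36 mm thick, top face at z = 383 mm, on four square legs, each 48×48 mm in cross-section. The legs rest on z = 0, each flush with a corner of the seat.

C is a picture frame with a 286×179 mm rectangular opening (x by z) and a uniform 68 mm border on every side. Frame depth is 23 mm along y. It is built from two vertical stiles running the full outside height and two horizontal rails spanning the gap between the stiles.

Two stools sit around the table at the +y, −x sides. The picture frame is on top of the table.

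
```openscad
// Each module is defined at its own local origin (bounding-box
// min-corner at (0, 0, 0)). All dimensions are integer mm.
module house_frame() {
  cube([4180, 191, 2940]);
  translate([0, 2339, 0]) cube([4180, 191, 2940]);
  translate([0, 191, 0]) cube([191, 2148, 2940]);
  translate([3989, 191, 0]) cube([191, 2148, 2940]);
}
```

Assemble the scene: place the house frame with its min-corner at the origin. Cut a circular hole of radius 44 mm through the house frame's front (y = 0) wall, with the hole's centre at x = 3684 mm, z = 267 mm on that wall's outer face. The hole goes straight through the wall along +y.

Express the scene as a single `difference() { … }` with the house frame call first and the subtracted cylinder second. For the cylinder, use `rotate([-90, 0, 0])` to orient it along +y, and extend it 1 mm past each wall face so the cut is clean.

difference() {
  house_frame();
  translate([3684, -1, 267]) rotate([-90, 0, 0]) cylinder(h = 193, r = 44);
}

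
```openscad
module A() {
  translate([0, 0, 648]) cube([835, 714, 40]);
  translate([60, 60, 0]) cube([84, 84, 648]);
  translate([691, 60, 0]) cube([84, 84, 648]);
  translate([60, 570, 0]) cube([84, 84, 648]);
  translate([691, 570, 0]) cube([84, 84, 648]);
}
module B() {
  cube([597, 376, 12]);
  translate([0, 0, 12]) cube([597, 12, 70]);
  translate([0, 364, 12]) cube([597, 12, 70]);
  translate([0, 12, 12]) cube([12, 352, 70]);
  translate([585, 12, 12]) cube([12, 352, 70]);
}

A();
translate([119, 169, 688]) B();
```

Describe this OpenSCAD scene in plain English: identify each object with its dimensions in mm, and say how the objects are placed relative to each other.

A is a rectangular dining table. The top is 835×714×40 mm with its upper surface at z = 688 mm. It stands on four 84×84 mm square legs, each inset 60 mm from the nearest pair of top edges, running from the floor to the underside of the top.

B is an open-topped rectangular box: outside dimensions 597×376×82 mm, with a uniform wall and base thickness of 12 mm. The base is a full 597×376 slab on the floor; four walls sit on top of the base. The front and back walls (the −y and +y sides) span the full width; the two side walls fit between them.

The open box is on top of the table, centred.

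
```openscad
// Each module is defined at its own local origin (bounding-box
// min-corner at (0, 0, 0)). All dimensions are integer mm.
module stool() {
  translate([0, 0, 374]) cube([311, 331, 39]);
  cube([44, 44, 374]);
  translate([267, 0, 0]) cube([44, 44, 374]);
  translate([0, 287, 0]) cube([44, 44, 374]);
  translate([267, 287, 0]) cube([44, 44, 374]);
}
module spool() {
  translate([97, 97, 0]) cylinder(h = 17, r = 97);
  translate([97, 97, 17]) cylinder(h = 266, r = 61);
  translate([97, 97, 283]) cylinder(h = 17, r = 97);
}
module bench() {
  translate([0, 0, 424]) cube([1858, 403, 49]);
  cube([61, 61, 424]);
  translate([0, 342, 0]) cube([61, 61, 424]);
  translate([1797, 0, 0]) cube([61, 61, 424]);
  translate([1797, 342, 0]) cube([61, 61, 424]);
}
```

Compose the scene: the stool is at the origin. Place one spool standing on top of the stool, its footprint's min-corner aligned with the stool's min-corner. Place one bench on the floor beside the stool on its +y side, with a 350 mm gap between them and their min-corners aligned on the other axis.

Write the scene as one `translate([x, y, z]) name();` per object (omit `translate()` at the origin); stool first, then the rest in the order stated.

stool();
translate([0, 0, 413]) spool();
translate([0, 681, 0]) bench();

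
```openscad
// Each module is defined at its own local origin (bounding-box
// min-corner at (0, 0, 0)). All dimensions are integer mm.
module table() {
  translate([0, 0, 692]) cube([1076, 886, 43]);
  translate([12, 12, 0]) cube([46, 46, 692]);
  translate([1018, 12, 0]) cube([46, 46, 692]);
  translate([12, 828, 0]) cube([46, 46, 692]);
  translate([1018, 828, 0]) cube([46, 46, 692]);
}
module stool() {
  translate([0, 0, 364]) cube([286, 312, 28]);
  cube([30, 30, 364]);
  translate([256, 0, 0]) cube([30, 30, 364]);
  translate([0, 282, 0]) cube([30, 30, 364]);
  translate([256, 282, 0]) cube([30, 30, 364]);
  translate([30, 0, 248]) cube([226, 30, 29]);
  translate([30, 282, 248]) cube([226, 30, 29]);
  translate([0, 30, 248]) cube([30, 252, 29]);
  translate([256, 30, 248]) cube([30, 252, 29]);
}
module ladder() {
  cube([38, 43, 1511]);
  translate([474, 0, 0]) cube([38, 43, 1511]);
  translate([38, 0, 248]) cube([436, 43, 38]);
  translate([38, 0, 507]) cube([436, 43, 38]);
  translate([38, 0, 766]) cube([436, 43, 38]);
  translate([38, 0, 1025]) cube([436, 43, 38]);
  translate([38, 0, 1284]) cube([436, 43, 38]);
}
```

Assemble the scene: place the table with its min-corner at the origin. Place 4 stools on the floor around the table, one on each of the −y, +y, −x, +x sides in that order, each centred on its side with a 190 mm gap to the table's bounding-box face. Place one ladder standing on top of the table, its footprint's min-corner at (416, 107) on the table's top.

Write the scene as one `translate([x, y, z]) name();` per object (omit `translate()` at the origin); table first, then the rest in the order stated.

table();
translate([395, -502, 0]) stool();
translate([395, 1076, 0]) stool();
translate([-476, 287, 0]) stool();
translate([1266, 287, 0]) stool();
translate([416, 107, 735]) ladder();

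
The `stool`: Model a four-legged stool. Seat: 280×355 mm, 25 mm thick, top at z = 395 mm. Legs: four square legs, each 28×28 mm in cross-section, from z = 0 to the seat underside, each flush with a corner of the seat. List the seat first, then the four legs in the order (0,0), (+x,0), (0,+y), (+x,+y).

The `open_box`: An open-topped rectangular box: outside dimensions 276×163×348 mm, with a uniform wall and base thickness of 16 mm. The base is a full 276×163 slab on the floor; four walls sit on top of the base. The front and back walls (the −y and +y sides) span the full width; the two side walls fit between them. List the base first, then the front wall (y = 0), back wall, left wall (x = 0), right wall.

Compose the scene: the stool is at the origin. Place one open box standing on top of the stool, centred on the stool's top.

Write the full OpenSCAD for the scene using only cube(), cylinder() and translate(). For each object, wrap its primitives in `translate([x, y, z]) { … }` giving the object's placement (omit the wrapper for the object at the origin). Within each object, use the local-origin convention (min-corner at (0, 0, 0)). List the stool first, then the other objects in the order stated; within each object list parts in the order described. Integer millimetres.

translate([0, 0, 370]) cube([280, 355, 25]);
cube([28, 28, 370]);
translate([252, 0, 0]) cube([28, 28, 370]);
translate([0, 327, 0]) cube([28, 28, 370]);
translate([252, 327, 0]) cube([28, 28, 370]);
translate([2, 96, 395]) {
  cube([276, 163, 16]);
  translate([0, 0, 16]) cube([276, 16, 332]);
  translate([0, 147, 16]) cube([276, 16, 332]);
  translate([0, 16, 16]) cube([16, 131, 332]);
  translate([260, 16, 16]) cube([16, 131, 332]);
}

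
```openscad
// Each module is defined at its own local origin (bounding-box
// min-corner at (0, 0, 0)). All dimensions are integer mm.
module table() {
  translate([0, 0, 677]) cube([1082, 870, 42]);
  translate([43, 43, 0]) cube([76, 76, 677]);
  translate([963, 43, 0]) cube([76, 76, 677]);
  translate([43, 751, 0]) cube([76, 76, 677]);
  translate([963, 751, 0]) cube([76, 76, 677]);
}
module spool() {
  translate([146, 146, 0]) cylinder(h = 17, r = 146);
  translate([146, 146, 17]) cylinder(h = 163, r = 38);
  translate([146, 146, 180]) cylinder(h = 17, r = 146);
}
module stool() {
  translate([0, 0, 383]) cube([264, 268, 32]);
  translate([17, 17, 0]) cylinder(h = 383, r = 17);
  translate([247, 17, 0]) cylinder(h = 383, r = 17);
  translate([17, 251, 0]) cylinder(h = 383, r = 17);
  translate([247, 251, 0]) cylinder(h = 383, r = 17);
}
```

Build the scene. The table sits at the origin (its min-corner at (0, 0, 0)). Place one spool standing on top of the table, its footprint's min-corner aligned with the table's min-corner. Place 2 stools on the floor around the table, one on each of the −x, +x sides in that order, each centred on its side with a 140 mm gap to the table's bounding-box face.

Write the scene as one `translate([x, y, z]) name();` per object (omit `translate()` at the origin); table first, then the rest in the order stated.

table();
translate([0, 0, 719]) spool();
translate([-404, 301, 0]) stool();
translate([1222, 301, 0]) stool();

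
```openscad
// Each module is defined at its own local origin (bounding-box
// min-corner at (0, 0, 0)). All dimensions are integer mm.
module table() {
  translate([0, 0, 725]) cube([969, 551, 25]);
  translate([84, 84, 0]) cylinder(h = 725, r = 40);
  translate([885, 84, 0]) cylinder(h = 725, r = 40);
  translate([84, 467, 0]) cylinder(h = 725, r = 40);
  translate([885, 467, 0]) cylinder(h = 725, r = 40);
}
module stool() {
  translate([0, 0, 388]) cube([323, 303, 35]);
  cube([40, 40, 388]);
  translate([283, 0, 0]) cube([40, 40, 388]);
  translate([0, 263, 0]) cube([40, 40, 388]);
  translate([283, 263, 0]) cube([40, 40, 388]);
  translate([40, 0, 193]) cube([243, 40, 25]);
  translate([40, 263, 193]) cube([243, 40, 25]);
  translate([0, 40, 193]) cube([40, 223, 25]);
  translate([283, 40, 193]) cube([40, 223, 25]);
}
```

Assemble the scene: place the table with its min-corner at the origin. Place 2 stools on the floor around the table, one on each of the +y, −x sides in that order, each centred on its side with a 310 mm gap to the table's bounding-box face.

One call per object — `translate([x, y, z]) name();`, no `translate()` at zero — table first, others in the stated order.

table();
translate([323, 861, 0]) stool();
translate([-633, 124, 0]) stool();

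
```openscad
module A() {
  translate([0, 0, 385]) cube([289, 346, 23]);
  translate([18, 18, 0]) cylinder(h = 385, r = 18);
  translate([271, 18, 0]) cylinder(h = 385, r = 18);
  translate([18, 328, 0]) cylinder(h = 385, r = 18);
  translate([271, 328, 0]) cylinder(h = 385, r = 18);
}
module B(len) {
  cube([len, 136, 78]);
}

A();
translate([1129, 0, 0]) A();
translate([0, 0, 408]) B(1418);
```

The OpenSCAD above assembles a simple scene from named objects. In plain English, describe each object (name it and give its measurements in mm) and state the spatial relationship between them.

A is a simple wooden stool: a rectangular seat 289 mm (x) by 346 mm (y), 23 mm thick, top face at z = 408 mm, on four round legs, each 36 mm in diameter. The legs rest on z = 0, each leg's axis is inset half a diameter from the nearest pair of seat edges (so the leg's bounding box is flush with the corner).

B is a rectangular beam 1418 mm long (x), 136 mm deep (y), 78 mm thick (z).

The beam spans the tops of two stools placed 840 mm apart, resting at z = 408 mm.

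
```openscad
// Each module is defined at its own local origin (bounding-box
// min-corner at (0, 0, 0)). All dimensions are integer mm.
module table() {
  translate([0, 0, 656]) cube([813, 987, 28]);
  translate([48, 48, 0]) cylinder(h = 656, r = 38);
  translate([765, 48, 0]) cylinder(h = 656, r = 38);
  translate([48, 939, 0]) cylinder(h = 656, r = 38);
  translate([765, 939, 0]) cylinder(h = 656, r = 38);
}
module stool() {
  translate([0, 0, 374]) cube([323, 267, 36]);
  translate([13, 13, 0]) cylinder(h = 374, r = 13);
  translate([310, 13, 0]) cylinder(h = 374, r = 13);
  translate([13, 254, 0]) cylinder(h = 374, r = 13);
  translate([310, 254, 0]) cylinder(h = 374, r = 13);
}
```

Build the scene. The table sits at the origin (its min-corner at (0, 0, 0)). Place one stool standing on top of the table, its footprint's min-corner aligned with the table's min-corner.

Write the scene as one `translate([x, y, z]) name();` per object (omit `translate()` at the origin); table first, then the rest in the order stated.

table();
translate([0, 0, 684]) stool();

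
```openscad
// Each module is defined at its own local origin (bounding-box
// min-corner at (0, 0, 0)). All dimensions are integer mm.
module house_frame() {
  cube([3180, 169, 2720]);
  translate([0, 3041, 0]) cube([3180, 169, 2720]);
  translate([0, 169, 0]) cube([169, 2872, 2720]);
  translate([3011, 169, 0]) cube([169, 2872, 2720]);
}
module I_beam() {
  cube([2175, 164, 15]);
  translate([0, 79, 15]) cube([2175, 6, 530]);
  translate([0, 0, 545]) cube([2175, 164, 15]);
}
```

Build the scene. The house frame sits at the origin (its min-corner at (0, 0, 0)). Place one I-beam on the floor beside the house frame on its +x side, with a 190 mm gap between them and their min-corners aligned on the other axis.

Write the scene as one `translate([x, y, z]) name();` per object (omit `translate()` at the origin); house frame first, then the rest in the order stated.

house_frame();
translate([3370, 0, 0]) I_beam();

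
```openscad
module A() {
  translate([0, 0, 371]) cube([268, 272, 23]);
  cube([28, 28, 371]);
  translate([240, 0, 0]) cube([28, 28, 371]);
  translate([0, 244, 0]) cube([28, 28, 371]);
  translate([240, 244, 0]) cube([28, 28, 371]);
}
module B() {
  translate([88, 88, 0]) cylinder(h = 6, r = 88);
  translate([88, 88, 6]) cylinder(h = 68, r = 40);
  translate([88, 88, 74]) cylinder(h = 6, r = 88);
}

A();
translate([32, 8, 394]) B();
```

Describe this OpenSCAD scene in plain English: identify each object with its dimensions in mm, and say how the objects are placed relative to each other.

A is a simple wooden stool: a rectangular seat 268 mm (x) by 272 mm (y), 23 mm thick, top face at z = 394 mm, on four square legs, each 28×28 mm in cross-section. The legs rest on z = 0, each flush with a corner of the seat.

B is a spool: two coaxial disc flanges of radius 88 mm and thickness 6 mm, joined by a core cylinder of radius 40 mm and height 68 mm. The lower flange rests on z = 0 and the three cylinders share a vertical axis.

The spool is on top of the stool.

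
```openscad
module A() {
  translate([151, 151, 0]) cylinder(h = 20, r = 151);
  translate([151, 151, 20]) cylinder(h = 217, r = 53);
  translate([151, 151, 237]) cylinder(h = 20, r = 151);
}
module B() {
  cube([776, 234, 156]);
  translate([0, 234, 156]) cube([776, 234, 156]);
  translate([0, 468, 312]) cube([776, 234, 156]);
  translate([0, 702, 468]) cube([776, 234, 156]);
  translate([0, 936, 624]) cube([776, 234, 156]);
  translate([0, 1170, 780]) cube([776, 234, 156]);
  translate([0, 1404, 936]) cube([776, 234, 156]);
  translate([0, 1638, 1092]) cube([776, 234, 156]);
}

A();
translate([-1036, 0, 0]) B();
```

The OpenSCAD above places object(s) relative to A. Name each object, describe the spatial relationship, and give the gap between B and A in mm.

The staircase's nearest face is 260 mm from the spool's −x face.

A is a spool. B is a staircase. The staircase is on the floor beside the spool on its −x side. The gap between the staircase and the spool is 260 mm.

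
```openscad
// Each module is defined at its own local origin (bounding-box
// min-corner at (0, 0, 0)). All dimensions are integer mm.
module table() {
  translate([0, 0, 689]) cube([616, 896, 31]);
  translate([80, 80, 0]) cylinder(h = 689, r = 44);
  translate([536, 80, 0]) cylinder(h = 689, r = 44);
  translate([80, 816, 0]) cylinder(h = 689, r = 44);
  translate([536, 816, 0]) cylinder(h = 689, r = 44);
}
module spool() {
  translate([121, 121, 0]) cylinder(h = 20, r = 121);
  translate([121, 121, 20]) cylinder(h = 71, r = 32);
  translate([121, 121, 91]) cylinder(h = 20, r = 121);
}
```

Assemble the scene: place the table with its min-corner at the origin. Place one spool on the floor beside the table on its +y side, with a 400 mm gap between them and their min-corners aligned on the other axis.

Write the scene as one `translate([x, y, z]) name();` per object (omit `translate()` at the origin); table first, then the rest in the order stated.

table();
translate([0, 1296, 0]) spool();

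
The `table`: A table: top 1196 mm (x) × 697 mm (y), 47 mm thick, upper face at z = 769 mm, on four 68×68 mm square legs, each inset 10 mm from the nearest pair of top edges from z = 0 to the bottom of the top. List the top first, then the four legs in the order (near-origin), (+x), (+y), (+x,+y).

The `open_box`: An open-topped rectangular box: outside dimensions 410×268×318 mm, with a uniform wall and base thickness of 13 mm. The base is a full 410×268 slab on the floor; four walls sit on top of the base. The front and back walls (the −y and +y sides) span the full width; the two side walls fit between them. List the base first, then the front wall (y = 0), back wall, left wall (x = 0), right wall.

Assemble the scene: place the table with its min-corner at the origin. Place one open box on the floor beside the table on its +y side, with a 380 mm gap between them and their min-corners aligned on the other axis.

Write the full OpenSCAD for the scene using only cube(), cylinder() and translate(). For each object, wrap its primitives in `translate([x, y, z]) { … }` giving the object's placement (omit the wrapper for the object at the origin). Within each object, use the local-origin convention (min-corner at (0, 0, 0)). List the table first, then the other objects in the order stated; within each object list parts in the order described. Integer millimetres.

translate([0, 0, 722]) cube([1196, 697, 47]);
translate([10, 10, 0]) cube([68, 68, 722]);
translate([1118, 10, 0]) cube([68, 68, 722]);
translate([10, 619, 0]) cube([68, 68, 722]);
translate([1118, 619, 0]) cube([68, 68, 722]);
translate([0, 1077, 0]) {
  cube([410, 268, 13]);
  translate([0, 0, 13]) cube([410, 13, 305]);
  translate([0, 255, 13]) cube([410, 13, 305]);
  translate([0, 13, 13]) cube([13, 242, 305]);
  translate([397, 13, 13]) cube([13, 242, 305]);
}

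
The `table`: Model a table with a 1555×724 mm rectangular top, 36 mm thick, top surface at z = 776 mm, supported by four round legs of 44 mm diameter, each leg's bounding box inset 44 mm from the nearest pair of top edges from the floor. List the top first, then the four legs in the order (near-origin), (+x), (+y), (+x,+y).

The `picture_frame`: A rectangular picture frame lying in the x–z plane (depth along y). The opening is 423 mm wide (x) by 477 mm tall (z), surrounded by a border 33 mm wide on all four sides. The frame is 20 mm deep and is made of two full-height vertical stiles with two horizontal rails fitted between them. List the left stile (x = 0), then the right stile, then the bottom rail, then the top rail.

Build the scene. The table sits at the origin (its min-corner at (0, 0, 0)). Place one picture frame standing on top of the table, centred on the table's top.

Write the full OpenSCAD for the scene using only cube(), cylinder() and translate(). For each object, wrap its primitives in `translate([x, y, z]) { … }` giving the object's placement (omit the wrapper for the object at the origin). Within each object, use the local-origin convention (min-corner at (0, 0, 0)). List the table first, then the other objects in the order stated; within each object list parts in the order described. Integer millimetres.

translate([0, 0, 740]) cube([1555, 724, 36]);
translate([66, 66, 0]) cylinder(h = 740, r = 22);
translate([1489, 66, 0]) cylinder(h = 740, r = 22);
translate([66, 658, 0]) cylinder(h = 740, r = 22);
translate([1489, 658, 0]) cylinder(h = 740, r = 22);
translate([533, 352, 776]) {
  cube([33, 20, 543]);
  translate([456, 0, 0]) cube([33, 20, 543]);
  translate([33, 0, 0]) cube([423, 20, 33]);
  translate([33, 0, 510]) cube([423, 20, 33]);
}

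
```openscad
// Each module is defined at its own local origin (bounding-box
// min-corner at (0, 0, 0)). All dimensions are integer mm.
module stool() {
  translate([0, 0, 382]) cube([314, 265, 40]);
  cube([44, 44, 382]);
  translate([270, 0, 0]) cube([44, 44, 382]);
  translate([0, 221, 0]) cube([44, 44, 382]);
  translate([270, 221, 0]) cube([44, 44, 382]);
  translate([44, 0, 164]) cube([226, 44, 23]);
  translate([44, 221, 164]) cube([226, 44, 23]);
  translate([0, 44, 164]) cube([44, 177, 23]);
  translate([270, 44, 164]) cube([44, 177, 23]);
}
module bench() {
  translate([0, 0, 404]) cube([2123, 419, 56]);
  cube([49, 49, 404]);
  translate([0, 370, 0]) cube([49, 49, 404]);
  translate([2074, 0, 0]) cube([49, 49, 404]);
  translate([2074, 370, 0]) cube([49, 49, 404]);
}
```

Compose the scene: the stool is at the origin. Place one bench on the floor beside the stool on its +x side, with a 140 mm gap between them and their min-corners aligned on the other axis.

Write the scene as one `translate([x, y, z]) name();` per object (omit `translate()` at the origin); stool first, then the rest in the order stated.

stool();
translate([454, 0, 0]) bench();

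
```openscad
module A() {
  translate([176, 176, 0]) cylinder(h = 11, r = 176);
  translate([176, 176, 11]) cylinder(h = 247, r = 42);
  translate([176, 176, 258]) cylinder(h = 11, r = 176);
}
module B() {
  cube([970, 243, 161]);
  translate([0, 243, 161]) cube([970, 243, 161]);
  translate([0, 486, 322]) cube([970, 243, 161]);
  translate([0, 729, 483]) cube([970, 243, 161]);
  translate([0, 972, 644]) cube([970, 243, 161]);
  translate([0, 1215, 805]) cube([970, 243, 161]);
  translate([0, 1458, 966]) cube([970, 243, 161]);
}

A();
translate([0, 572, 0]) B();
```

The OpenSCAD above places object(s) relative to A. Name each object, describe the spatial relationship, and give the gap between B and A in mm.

A is a spool. B is a staircase. The staircase is on the floor beside the spool on its +y side. The gap between the staircase and the spool is 220 mm.

The staircase's nearest face is 220 mm from the spool's +y face.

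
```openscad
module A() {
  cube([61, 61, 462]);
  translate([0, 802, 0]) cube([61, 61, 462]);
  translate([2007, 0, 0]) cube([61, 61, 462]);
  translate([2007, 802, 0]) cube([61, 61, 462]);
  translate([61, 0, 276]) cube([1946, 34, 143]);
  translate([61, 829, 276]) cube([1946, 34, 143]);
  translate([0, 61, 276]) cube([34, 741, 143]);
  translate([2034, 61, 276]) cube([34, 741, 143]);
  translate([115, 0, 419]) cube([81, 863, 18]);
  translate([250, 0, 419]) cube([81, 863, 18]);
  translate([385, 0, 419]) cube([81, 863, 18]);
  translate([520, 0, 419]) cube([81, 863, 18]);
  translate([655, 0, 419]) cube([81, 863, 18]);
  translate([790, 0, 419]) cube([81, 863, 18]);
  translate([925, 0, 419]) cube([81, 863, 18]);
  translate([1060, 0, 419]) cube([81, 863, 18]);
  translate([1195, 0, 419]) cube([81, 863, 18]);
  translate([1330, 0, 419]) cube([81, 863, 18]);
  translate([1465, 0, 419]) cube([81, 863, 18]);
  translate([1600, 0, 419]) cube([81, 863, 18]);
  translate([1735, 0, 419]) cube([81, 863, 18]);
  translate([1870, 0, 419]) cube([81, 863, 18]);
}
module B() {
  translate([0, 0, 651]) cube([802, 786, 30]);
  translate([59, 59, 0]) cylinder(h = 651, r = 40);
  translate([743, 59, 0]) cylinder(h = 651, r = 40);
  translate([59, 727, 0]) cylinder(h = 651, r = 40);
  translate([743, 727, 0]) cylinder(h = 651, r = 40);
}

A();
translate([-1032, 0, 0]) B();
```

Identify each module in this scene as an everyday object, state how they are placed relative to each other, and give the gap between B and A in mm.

The table's nearest face is 230 mm from the bed frame's −x face.

A is a bed frame. B is a table. The table is on the floor beside the bed frame on its −x side. The gap between the table and the bed frame is 230 mm.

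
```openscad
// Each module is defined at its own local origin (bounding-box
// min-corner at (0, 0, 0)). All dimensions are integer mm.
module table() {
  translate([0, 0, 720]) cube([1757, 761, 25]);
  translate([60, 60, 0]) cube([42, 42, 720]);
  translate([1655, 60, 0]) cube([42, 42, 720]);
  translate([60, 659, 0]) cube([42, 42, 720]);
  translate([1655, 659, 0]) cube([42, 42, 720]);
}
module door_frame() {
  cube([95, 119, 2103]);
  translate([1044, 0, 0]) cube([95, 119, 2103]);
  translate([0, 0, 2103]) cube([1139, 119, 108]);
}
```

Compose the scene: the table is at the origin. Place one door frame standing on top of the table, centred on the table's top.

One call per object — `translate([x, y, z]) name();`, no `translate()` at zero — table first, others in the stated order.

table();
translate([309, 321, 745]) door_frame();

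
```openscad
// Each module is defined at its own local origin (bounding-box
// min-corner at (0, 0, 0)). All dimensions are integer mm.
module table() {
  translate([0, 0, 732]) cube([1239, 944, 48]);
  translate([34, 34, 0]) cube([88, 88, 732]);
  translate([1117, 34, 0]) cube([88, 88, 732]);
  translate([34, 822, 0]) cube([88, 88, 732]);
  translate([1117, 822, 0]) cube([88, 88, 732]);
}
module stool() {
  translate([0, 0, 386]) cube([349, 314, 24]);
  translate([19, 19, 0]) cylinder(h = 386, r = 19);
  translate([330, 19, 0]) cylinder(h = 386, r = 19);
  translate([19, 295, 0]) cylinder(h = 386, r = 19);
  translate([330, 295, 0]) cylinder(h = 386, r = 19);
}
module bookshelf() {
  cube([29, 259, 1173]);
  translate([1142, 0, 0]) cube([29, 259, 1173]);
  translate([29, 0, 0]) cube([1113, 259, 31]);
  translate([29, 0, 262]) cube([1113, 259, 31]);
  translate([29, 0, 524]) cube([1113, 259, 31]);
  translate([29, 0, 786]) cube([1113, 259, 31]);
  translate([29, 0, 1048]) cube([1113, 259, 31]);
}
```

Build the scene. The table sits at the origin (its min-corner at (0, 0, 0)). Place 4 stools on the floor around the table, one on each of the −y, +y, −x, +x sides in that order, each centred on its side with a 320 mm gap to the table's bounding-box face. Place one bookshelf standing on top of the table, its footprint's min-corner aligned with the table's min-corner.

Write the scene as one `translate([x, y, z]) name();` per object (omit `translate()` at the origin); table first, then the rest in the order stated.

table();
translate([445, -634, 0]) stool();
translate([445, 1264, 0]) stool();
translate([-669, 315, 0]) stool();
translate([1559, 315, 0]) stool();
translate([0, 0, 780]) bookshelf();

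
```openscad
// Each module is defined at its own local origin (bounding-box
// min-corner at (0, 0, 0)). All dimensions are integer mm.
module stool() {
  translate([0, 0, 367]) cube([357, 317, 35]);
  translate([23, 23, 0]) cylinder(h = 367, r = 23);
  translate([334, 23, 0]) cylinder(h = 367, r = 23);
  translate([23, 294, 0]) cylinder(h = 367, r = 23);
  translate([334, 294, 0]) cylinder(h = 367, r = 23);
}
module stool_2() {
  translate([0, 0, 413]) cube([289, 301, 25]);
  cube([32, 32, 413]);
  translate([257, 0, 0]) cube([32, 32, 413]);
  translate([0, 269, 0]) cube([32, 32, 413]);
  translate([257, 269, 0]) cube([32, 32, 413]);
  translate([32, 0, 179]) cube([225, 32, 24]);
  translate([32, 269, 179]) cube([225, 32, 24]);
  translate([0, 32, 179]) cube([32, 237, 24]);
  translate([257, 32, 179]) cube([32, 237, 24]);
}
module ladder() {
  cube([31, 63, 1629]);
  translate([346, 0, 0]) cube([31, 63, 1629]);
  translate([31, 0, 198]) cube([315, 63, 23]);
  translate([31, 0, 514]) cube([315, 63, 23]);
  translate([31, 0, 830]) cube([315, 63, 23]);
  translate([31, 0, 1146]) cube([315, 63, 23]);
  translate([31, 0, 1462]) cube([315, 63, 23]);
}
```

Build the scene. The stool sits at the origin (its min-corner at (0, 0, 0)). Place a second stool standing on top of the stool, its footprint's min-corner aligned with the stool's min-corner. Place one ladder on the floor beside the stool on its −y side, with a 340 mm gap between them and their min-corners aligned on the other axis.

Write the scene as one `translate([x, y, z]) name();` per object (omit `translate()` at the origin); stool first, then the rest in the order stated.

stool();
translate([0, 0, 402]) stool_2();
translate([0, -403, 0]) ladder();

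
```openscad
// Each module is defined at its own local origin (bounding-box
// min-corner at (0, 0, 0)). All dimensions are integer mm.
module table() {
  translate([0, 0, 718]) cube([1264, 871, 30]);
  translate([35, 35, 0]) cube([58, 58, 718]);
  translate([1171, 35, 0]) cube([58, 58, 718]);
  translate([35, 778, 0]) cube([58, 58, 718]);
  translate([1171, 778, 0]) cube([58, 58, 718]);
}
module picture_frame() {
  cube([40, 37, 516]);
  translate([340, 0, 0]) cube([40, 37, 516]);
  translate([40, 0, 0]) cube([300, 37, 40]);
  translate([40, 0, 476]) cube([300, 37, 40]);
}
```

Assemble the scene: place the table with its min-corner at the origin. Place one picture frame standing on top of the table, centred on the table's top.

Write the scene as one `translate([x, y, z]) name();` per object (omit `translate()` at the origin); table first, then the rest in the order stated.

table();
translate([442, 417, 748]) picture_frame();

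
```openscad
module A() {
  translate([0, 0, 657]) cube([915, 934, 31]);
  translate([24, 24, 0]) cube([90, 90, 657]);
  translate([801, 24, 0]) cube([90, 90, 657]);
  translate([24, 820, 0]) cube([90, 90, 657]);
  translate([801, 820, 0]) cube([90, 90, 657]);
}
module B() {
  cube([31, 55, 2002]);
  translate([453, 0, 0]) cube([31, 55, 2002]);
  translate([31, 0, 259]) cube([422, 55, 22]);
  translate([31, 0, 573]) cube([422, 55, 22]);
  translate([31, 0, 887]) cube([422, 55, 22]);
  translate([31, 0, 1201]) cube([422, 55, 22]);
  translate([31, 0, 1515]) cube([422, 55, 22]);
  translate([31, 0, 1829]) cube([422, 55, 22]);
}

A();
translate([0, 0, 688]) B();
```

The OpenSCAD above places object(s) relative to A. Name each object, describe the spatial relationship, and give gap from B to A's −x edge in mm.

A is a table. B is a ladder. The ladder is on top of the table. The gap from the ladder to the table's −x edge is 0 mm.

The ladder's min-x is at 0; the table's min-x is 0; gap = 0 mm.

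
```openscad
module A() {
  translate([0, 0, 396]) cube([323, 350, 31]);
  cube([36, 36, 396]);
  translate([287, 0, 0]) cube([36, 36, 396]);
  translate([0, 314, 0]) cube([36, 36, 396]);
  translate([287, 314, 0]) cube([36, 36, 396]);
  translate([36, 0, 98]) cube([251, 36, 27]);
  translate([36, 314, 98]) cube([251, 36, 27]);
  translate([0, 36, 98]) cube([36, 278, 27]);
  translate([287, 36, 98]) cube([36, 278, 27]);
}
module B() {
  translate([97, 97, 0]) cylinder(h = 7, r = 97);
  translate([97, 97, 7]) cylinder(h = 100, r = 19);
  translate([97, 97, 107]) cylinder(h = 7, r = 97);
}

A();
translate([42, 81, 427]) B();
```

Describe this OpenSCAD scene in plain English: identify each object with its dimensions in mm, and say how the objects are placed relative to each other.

A is a simple wooden stool: a rectangular seat 323 mm (x) by 350 mm (y), 31 mm thick, top face at z = 427 mm, on four square legs, each 36×36 mm in cross-section. The legs rest on z = 0, each flush with a corner of the seat. Four stretchers, 36 mm wide and 27 mm tall, connect adjacent legs with their undersides at z = 98 mm, each running between the inner faces of the legs it joins and aligned with the legs' outer faces on the other axis.

B is a spool: two coaxial disc flanges of radius 97 mm and thickness 7 mm, joined by a core cylinder of radius 19 mm and height 100 mm. The lower flange rests on z = 0 and the three cylinders share a vertical axis.

The spool is on top of the stool.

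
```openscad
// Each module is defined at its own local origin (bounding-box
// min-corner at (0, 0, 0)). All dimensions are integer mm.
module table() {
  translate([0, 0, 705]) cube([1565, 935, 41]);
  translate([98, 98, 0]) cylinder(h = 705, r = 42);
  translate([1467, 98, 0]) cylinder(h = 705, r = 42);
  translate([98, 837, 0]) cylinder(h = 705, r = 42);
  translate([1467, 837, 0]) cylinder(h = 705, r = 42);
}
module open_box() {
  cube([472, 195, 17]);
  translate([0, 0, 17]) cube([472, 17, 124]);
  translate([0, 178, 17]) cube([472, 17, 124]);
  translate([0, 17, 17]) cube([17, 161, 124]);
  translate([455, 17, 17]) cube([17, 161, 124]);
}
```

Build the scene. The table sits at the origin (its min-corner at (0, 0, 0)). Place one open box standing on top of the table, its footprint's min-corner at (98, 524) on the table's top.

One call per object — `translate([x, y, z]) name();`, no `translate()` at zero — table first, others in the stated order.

table();
translate([98, 524, 746]) open_box();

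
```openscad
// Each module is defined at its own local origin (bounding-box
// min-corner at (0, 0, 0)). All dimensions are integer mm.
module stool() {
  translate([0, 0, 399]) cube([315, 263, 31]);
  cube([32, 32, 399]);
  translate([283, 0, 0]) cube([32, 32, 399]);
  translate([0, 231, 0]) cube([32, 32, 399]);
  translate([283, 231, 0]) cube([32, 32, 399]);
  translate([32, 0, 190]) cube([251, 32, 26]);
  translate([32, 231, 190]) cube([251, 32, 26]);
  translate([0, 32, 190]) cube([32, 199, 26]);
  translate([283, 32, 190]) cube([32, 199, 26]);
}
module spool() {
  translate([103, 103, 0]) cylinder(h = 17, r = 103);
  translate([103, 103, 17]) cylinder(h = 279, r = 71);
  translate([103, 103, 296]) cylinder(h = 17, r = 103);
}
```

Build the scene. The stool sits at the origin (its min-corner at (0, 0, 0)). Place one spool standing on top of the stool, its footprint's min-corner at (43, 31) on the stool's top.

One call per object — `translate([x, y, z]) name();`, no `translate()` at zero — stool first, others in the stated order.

stool();
translate([43, 31, 430]) spool();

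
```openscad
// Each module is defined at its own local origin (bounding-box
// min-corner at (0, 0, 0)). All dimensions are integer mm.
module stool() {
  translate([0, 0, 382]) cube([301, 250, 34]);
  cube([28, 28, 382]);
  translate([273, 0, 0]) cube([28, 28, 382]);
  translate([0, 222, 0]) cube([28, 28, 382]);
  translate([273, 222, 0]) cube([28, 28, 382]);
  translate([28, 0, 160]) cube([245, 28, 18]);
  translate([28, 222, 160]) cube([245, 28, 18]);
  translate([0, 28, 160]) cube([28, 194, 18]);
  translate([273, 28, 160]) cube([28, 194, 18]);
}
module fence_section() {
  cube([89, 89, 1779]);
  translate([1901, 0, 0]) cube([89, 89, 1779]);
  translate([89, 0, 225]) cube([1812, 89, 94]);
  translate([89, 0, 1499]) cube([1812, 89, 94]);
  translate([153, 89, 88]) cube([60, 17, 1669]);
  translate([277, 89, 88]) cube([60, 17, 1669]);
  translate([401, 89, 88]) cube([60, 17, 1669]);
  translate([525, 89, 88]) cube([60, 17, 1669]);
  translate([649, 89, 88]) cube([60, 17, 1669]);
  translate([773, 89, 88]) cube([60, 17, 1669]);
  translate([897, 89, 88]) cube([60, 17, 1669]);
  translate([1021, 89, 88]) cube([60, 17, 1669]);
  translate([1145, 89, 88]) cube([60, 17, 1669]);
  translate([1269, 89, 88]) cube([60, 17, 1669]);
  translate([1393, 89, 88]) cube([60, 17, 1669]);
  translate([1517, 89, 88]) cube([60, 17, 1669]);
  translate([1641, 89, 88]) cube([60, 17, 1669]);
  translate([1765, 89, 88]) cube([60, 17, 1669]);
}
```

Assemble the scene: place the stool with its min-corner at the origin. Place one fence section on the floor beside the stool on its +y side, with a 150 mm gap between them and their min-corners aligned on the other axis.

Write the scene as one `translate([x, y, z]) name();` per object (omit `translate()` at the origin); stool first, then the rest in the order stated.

stool();
translate([0, 400, 0]) fence_section();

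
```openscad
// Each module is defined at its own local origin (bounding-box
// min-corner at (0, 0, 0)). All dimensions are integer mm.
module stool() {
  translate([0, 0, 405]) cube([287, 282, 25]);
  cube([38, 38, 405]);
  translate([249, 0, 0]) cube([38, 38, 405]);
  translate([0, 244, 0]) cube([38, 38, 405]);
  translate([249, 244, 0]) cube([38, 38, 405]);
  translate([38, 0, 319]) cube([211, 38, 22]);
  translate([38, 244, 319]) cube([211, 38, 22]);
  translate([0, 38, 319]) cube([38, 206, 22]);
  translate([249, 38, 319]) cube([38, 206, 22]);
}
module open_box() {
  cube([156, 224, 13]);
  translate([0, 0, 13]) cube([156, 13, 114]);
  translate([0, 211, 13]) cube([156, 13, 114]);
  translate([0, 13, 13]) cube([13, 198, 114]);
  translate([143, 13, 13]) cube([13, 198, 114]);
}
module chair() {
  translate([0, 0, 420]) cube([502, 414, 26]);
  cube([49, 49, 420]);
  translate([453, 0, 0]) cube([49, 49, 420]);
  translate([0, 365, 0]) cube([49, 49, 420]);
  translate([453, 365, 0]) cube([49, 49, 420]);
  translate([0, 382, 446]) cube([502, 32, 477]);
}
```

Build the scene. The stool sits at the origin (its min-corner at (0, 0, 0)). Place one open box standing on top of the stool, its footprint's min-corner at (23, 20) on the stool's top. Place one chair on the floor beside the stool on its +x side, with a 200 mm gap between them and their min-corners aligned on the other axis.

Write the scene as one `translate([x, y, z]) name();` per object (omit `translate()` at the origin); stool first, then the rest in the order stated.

stool();
translate([23, 20, 430]) open_box();
translate([487, 0, 0]) chair();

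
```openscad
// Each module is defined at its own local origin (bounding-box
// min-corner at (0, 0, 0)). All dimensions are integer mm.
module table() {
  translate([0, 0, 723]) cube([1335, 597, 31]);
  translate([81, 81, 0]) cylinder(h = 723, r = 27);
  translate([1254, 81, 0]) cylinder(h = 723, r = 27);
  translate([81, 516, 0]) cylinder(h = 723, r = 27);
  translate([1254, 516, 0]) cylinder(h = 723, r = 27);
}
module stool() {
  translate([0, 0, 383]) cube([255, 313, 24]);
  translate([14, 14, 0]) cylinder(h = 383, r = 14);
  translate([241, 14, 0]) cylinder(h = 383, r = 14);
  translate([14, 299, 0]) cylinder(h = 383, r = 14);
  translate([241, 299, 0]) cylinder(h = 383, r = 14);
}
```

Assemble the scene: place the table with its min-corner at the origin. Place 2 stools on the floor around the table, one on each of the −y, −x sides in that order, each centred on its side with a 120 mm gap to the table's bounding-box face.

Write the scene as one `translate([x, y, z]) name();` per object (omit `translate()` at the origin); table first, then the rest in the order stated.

table();
translate([540, -433, 0]) stool();
translate([-375, 142, 0]) stool();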